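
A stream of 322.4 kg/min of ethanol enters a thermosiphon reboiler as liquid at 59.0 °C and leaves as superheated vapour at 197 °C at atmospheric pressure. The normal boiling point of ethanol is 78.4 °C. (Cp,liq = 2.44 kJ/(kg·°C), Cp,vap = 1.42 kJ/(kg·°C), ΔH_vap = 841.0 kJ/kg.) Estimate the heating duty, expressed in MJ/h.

liquid 59.0→78.4 °C: 47.336 kJ/kg
vaporisation at 78.4 °C: 841 kJ/kg
vapour 78.4→197 °C: 168.41 kJ/kg
Δh = 47.336 + 841 + 168.41 = 1056.7 kJ/kg
Q = ṁ·Δh = 322.4 kg/min × 1056.7 kJ/kg = 340700 kJ/min
|Q| = 5678.3 kW = 20442 MJ/h

Q = 20400 MJ/h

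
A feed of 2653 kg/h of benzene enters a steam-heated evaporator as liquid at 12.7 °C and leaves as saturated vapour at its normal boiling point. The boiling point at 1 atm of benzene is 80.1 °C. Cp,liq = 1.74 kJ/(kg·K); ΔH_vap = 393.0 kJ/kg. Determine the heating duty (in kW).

Q = 376 kW

liquid 12.7→80.1 °C: 117.28 kJ/kg
vaporisation at 80.1 °C: 393 kJ/kg
Δh = 117.28 + 393 = 510.28 kJ/kg
Q = ṁ·Δh = 2653 kg/h × 510.28 kJ/kg = 1.3538e+06 kJ/h
|Q| = 376.05 kW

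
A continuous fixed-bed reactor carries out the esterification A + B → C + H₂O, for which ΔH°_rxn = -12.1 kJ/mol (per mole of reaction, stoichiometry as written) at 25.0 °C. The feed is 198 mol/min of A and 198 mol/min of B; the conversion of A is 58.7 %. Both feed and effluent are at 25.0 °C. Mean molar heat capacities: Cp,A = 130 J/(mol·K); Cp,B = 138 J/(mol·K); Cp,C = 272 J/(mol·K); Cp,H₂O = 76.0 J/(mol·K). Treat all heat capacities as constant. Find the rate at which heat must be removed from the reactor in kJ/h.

Q_out = 84400 kJ/h

Extent of reaction ξ = 0.587 × 198 = 116.23 mol/min
Reaction term: ξ·ΔH°_rxn = 116.23 × -12.1 = -1406.3 kJ/min
Q = ΔH = -1406.3 kJ/min = -23.439 kW
Heat removed = 84380 kJ/h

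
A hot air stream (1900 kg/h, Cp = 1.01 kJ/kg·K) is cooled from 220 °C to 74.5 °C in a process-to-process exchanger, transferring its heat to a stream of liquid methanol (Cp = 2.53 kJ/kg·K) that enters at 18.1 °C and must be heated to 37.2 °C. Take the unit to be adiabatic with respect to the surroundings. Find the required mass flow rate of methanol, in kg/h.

Heat released by hot stream: Q = 1900 × 1.01 × (220 − 74.5) = 279210 kJ/h
Energy balance on cold side (adiabatic exchanger): Q = ṁ_c·Cp_c·(T_c,out − T_c,in)
ṁ_c = 279210 / [2.53 × (37.2 − 18.1)] = 5778.1 kg/h

ṁ_c = 5780 kg/h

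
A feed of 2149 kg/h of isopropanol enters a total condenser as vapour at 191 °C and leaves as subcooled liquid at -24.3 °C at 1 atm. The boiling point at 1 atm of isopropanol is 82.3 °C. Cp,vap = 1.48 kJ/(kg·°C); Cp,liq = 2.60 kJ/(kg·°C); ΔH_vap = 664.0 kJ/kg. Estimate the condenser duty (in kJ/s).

vapour 191→82.3 °C: -160.88 kJ/kg
condensation at 82.3 °C: -664 kJ/kg
liquid 82.3→-24.3 °C: -277.16 kJ/kg
Δh = -160.88 + -664 + -277.16 = -1102 kJ/kg
Q = ṁ·Δh = 2149 kg/h × -1102 kJ/kg = -2.3683e+06 kJ/h
|Q| = 657.85 kW

Q_c = 658 kJ/s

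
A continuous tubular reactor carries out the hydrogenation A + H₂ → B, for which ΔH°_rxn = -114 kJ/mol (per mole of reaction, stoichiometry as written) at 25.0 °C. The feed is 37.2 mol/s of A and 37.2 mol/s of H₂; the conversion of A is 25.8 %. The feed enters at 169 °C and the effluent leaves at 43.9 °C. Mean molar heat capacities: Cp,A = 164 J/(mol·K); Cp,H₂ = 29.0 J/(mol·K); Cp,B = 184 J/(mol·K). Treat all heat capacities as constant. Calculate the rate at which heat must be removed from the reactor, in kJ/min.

Extent of reaction ξ = 0.258 × 37.2 = 9.5976 mol/s
Reaction term: ξ·ΔH°_rxn = 9.5976 × -114 = -1094.1 kJ/s
Sensible, feed 169→25 °C: -1033.9 kJ/s
Outlet flows (mol/s): A 27.602, H₂ 27.602, B 9.5976
Sensible, products 25→43.9 °C: 134.06 kJ/s
Q = ΔH = -1993.9 kJ/s = -1993.9 kW
Heat removed = 119640 kJ/min

Q_out = 120000 kJ/min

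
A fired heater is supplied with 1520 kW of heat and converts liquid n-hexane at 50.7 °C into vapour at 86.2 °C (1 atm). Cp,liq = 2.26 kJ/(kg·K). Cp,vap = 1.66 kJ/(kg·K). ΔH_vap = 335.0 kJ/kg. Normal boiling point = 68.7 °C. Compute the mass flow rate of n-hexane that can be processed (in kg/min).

ṁ = 225 kg/min

Δh = 2.26×(68.7−50.7) + 335.0 + 1.66×(86.2−68.7) = 404.73 kJ/kg
Q = 1520 kW = 1520 kJ/s = 91200 kJ/min
ṁ = Q/Δh = 91200 / 404.73 = 225.34 kg/min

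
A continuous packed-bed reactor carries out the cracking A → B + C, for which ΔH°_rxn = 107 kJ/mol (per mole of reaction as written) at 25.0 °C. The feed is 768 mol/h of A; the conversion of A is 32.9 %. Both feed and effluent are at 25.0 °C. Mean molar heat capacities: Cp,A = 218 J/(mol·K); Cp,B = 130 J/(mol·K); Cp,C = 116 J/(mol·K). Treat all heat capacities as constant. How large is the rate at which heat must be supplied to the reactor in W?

Q_in = 7510 W

Extent of reaction ξ = 0.329 × 768 = 252.67 mol/h
Reaction term: ξ·ΔH°_rxn = 252.67 × 107 = 27036 kJ/h
Q = ΔH = 27036 kJ/h = 7.51 kW
Heat supplied = 7510 W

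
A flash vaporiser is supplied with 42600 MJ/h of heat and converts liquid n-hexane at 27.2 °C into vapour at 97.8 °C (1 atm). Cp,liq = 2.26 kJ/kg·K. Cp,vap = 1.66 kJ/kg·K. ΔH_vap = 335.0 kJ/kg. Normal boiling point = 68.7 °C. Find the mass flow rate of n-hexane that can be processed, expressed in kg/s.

Δh = 2.26×(68.7−27.2) + 335.0 + 1.66×(97.8−68.7) = 477.1 kJ/kg
Q = 42600 MJ/h = 11833 kJ/s = 11833 kJ/s
ṁ = Q/Δh = 11833 / 477.1 = 24.803 kg/s

ṁ = 24.8 kg/s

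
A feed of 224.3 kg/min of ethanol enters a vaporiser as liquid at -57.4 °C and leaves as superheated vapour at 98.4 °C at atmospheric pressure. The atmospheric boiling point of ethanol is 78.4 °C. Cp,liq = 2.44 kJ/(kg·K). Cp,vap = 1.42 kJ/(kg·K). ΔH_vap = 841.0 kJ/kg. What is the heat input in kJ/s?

Q = 4490 kJ/s

liquid -57.4→78.4 °C: 331.35 kJ/kg
vaporisation at 78.4 °C: 841 kJ/kg
vapour 78.4→98.4 °C: 28.4 kJ/kg
Δh = 331.35 + 841 + 28.4 = 1200.8 kJ/kg
Q = ṁ·Δh = 224.3 kg/min × 1200.8 kJ/kg = 269330 kJ/min
|Q| = 4488.8 kW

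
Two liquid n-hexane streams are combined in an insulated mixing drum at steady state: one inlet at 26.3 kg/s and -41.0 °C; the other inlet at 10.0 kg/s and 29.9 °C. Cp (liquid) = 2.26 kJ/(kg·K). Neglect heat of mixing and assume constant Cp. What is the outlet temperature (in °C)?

T_out = -21.5 °C

Energy balance with Q = 0: Σ ṁᵢCp,ᵢ(T_out − Tᵢ) = 0
Σ ṁᵢCp,ᵢTᵢ = 26.3×2.26×-41.0 + 10.0×2.26×29.9 = -1761.2
Σ ṁᵢCp,ᵢ = 26.3×2.26 + 10.0×2.26 = 82.038
T_out = -1761.2 / 82.038 = -21.468 °C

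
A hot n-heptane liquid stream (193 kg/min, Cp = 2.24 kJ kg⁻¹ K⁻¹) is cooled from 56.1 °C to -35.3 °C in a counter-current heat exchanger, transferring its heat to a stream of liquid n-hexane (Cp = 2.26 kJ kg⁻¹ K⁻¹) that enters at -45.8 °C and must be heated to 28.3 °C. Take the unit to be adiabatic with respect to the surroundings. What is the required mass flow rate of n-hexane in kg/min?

ṁ_c = 236 kg/min

Heat released by hot stream: Q = 193 × 2.24 × (56.1 − -35.3) = 39514 kJ/min
Energy balance on cold side (adiabatic exchanger): Q = ṁ_c·Cp_c·(T_c,out − T_c,in)
ṁ_c = 39514 / [2.26 × (28.3 − -45.8)] = 235.95 kg/min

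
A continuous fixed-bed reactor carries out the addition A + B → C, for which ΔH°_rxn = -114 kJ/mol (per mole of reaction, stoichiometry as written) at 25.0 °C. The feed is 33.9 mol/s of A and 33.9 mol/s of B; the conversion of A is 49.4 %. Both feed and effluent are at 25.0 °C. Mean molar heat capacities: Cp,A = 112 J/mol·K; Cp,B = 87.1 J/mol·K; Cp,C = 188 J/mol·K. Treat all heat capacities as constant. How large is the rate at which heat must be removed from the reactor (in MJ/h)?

Q_out = 6870 MJ/h

Extent of reaction ξ = 0.494 × 33.9 = 16.747 mol/s
Reaction term: ξ·ΔH°_rxn = 16.747 × -114 = -1909.1 kJ/s
Q = ΔH = -1909.1 kJ/s = -1909.1 kW
Heat removed = 6872.8 MJ/h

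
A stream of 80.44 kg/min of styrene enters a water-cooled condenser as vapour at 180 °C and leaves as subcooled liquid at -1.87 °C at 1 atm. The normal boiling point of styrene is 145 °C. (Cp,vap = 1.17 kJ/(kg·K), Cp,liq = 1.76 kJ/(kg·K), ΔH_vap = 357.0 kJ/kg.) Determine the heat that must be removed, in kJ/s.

vapour 180→145 °C: -40.95 kJ/kg
condensation at 145 °C: -357 kJ/kg
liquid 145→-1.87 °C: -258.49 kJ/kg
Δh = -40.95 + -357 + -258.49 = -656.44 kJ/kg
Q = ṁ·Δh = 80.44 kg/min × -656.44 kJ/kg = -52804 kJ/min
|Q| = 880.07 kW

Q_c = 880 kJ/s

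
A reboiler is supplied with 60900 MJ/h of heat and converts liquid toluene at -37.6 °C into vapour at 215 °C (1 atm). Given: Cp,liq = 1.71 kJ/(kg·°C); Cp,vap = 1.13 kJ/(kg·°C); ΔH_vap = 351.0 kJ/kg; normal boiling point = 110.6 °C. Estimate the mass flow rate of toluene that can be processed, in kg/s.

Δh = 1.71×(110.6−-37.6) + 351.0 + 1.13×(215−110.6) = 722.39 kJ/kg
Q = 60900 MJ/h = 16917 kJ/s = 16917 kJ/s
ṁ = Q/Δh = 16917 / 722.39 = 23.418 kg/s

ṁ = 23.4 kg/s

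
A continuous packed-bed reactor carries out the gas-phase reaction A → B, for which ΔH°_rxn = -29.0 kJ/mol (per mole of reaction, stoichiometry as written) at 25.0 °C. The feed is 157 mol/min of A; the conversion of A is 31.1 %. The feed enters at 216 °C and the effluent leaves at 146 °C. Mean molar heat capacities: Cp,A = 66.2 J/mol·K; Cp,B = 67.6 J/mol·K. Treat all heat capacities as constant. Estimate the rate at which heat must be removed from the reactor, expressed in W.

Extent of reaction ξ = 0.311 × 157 = 48.827 mol/min
Reaction term: ξ·ΔH°_rxn = 48.827 × -29.0 = -1416 kJ/min
Sensible, feed 216→25 °C: -1985.1 kJ/min
Outlet flows (mol/min): A 108.17, B 48.827
Sensible, products 25→146 °C: 1265.9 kJ/min
Q = ΔH = -2135.2 kJ/min = -35.587 kW
Heat removed = 35587 W

Q_out = 35600 W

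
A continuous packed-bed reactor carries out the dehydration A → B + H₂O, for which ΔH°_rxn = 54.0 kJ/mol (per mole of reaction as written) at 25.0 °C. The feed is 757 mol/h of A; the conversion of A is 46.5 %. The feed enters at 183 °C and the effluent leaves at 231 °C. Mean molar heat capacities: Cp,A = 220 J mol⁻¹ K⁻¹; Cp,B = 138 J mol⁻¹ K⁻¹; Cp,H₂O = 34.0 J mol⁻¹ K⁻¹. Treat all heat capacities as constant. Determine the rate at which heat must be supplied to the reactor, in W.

Q_in = 6530 W

Extent of reaction ξ = 0.465 × 757 = 352 mol/h
Reaction term: ξ·ΔH°_rxn = 352 × 54.0 = 19008 kJ/h
Sensible, feed 183→25 °C: -26313 kJ/h
Outlet flows (mol/h): A 405, B 352, H₂O 352
Sensible, products 25→231 °C: 30827 kJ/h
Q = ΔH = 23522 kJ/h = 6.5338 kW
Heat supplied = 6533.8 W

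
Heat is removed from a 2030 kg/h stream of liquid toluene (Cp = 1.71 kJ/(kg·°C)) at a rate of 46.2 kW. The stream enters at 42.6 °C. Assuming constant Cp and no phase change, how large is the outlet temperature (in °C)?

T_out = -5.31 °C

Q = 46.2 kW = 166320 kJ/h
ΔT = Q/(ṁ·Cp) = 166320/(2030×1.71) = 47.913 K
T_out = 42.6 − 47.913 = -5.3129 °C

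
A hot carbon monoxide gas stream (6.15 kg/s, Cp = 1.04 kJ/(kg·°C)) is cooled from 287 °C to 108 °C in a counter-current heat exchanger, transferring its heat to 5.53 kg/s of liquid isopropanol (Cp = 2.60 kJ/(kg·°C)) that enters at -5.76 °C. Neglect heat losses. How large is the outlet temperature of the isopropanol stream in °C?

Heat released by hot stream: Q = 6.15 × 1.04 × (287 − 108) = 1144.9 kJ/s
Energy balance on cold side (adiabatic exchanger): Q = ṁ_c·Cp_c·(T_c,out − T_c,in)
T_c,out = -5.76 + 1144.9/(5.53 × 2.60) = 73.867 °C

T_c,out = 73.9 °C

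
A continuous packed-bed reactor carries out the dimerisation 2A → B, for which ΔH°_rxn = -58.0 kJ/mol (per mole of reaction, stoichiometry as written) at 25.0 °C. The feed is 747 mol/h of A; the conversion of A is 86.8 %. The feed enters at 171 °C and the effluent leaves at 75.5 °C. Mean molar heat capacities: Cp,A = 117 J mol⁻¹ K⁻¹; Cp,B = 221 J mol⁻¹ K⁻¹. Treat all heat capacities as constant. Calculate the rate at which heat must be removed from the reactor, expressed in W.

Extent of reaction ξ = 0.868 × 747 / 2 = 324.2 mol/h
Reaction term: ξ·ΔH°_rxn = 324.2 × -58.0 = -18803 kJ/h
Sensible, feed 171→25 °C: -12760 kJ/h
Outlet flows (mol/h): A 98.604, B 324.2
Sensible, products 25→75.5 °C: 4200.8 kJ/h
Q = ΔH = -27363 kJ/h = -7.6008 kW
Heat removed = 7600.8 W

Q_out = 7600 W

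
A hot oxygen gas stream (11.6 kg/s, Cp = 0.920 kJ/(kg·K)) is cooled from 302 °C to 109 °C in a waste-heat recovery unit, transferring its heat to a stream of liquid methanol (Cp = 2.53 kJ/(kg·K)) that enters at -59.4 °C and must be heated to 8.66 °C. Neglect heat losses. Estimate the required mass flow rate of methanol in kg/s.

Heat released by hot stream: Q = 11.6 × 0.920 × (302 − 109) = 2059.7 kJ/s
Energy balance on cold side (adiabatic exchanger): Q = ṁ_c·Cp_c·(T_c,out − T_c,in)
ṁ_c = 2059.7 / [2.53 × (8.66 − -59.4)] = 11.962 kg/s

ṁ_c = 12.0 kg/s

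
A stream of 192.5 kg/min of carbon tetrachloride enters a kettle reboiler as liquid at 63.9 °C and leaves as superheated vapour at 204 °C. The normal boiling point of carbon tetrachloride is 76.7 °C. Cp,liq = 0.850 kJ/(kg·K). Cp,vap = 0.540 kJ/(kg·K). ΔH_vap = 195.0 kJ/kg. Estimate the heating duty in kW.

liquid 63.9→76.7 °C: 10.88 kJ/kg
vaporisation at 76.7 °C: 195 kJ/kg
vapour 76.7→204 °C: 68.742 kJ/kg
Δh = 10.88 + 195 + 68.742 = 274.62 kJ/kg
Q = ṁ·Δh = 192.5 kg/min × 274.62 kJ/kg = 52865 kJ/min
|Q| = 881.08 kW

Q = 881 kW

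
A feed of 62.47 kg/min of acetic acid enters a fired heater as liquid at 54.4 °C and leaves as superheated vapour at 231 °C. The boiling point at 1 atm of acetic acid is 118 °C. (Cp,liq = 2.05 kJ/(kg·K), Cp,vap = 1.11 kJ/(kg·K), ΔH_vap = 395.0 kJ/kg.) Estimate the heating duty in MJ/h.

Q = 2440 MJ/h

liquid 54.4→118 °C: 130.38 kJ/kg
vaporisation at 118 °C: 395 kJ/kg
vapour 118→231 °C: 125.43 kJ/kg
Δh = 130.38 + 395 + 125.43 = 650.81 kJ/kg
Q = ṁ·Δh = 62.47 kg/min × 650.81 kJ/kg = 40656 kJ/min
|Q| = 677.6 kW = 2439.4 MJ/h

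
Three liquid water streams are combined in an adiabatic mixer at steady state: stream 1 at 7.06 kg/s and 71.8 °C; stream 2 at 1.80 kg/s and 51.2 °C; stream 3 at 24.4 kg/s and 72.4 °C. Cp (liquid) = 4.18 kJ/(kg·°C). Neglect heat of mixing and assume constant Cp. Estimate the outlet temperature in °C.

T_out = 71.1 °C

Adiabatic, steady state ⇒ Σ ṁᵢCp,ᵢ(T_out − Tᵢ) = 0
Σ ṁᵢCp,ᵢTᵢ = 7.06×4.18×71.8 + 1.80×4.18×51.2 + 24.4×4.18×72.4 = 9888.3
Σ ṁᵢCp,ᵢ = 7.06×4.18 + 1.80×4.18 + 24.4×4.18 = 139.03
T_out = 9888.3 / 139.03 = 71.125 °C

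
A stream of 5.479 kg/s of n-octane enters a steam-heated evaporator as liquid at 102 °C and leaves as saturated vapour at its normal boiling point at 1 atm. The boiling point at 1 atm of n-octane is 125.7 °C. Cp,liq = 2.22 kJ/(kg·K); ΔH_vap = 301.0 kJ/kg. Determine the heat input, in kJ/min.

Q = 116000 kJ/min

liquid 102→125.7 °C: 52.614 kJ/kg
vaporisation at 125.7 °C: 301 kJ/kg
Δh = 52.614 + 301 = 353.61 kJ/kg
Q = ṁ·Δh = 5.479 kg/s × 353.61 kJ/kg = 1937.5 kJ/s
|Q| = 1937.5 kW = 116250 kJ/min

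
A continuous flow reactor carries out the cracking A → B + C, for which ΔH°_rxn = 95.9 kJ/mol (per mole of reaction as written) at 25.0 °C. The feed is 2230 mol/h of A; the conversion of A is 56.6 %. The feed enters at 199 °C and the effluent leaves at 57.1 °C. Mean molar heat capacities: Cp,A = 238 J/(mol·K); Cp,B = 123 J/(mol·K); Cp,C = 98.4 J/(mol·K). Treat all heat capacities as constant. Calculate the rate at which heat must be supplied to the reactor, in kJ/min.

Extent of reaction ξ = 0.566 × 2230 = 1262.2 mol/h
Reaction term: ξ·ΔH°_rxn = 1262.2 × 95.9 = 121040 kJ/h
Sensible, feed 199→25 °C: -92349 kJ/h
Outlet flows (mol/h): A 967.82, B 1262.2, C 1262.2
Sensible, products 25→57.1 °C: 16364 kJ/h
Q = ΔH = 45058 kJ/h = 12.516 kW
Heat supplied = 750.97 kJ/min

Q_in = 751 kJ/min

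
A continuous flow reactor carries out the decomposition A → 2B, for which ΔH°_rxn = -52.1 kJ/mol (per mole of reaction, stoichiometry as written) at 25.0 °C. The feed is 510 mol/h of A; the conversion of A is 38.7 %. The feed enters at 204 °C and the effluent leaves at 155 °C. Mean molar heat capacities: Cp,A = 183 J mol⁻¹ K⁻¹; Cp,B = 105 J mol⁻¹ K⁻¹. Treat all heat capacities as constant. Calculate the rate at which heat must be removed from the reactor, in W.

Extent of reaction ξ = 0.387 × 510 = 197.37 mol/h
Reaction term: ξ·ΔH°_rxn = 197.37 × -52.1 = -10283 kJ/h
Sensible, feed 204→25 °C: -16706 kJ/h
Outlet flows (mol/h): A 312.63, B 394.74
Sensible, products 25→155 °C: 12826 kJ/h
Q = ΔH = -14163 kJ/h = -3.9343 kW
Heat removed = 3934.3 W

Q_out = 3930 W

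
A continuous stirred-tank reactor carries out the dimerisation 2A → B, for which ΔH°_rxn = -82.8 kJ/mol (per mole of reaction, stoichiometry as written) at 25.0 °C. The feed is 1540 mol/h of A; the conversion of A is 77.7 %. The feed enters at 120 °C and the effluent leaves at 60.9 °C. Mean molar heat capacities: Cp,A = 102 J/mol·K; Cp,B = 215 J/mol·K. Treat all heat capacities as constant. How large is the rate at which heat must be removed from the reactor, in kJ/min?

Extent of reaction ξ = 0.777 × 1540 / 2 = 598.29 mol/h
Reaction term: ξ·ΔH°_rxn = 598.29 × -82.8 = -49538 kJ/h
Sensible, feed 120→25 °C: -14923 kJ/h
Outlet flows (mol/h): A 343.42, B 598.29
Sensible, products 25→60.9 °C: 5875.4 kJ/h
Q = ΔH = -58586 kJ/h = -16.274 kW
Heat removed = 976.43 kJ/min

Q_out = 976 kJ/min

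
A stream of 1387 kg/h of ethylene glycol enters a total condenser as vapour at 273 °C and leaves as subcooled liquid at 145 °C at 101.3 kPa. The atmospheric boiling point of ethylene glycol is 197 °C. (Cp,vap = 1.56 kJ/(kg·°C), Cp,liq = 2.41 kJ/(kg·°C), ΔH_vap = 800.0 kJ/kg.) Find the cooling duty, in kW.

vapour 273→197 °C: -118.56 kJ/kg
condensation at 197 °C: -800 kJ/kg
liquid 197→145 °C: -125.32 kJ/kg
Δh = -118.56 + -800 + -125.32 = -1043.9 kJ/kg
Q = ṁ·Δh = 1387 kg/h × -1043.9 kJ/kg = -1.4479e+06 kJ/h
|Q| = 402.18 kW

Q_c = 402 kW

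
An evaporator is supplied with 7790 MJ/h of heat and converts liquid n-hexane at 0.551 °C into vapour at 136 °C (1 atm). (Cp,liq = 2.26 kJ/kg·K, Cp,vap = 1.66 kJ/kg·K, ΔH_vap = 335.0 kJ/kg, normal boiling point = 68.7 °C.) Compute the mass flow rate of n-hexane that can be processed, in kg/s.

ṁ = 3.60 kg/s

Δh = 2.26×(68.7−0.551) + 335.0 + 1.66×(136−68.7) = 600.73 kJ/kg
Q = 7790 MJ/h = 2163.9 kJ/s = 2163.9 kJ/s
ṁ = Q/Δh = 2163.9 / 600.73 = 3.6021 kg/s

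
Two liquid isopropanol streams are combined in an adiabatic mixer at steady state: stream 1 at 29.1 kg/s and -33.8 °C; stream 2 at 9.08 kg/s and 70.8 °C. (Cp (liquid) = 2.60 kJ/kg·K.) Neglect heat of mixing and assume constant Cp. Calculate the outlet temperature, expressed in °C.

Adiabatic, steady state ⇒ Σ ṁᵢCp,ᵢ(T_out − Tᵢ) = 0
Σ ṁᵢCp,ᵢTᵢ = 29.1×2.60×-33.8 + 9.08×2.60×70.8 = -885.86
Σ ṁᵢCp,ᵢ = 29.1×2.60 + 9.08×2.60 = 99.268
T_out = -885.86 / 99.268 = -8.9239 °C

T_out = -8.92 °C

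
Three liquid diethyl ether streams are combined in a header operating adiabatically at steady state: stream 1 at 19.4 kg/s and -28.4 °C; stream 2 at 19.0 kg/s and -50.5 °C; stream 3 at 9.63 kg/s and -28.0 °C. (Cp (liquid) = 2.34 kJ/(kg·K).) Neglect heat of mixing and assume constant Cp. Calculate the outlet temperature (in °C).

No heat crosses the boundary, so H_out = H_in.
Σ ṁᵢCp,ᵢTᵢ = 19.4×2.34×-28.4 + 19.0×2.34×-50.5 + 9.63×2.34×-28.0 = -4165.4
Σ ṁᵢCp,ᵢ = 19.4×2.34 + 19.0×2.34 + 9.63×2.34 = 112.39
T_out = -4165.4 / 112.39 = -37.062 °C

T_out = -37.1 °C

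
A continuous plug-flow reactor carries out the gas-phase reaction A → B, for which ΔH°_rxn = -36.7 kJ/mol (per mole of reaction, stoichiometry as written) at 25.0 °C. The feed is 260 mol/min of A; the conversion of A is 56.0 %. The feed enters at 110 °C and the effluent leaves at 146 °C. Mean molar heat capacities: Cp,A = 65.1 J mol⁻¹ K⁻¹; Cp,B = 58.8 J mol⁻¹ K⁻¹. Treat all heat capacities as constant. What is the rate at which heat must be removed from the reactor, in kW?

Q_out = 80.8 kW

Extent of reaction ξ = 0.560 × 260 = 145.6 mol/min
Reaction term: ξ·ΔH°_rxn = 145.6 × -36.7 = -5343.5 kJ/min
Sensible, feed 110→25 °C: -1438.7 kJ/min
Outlet flows (mol/min): A 114.4, B 145.6
Sensible, products 25→146 °C: 1937.1 kJ/min
Q = ΔH = -4845.2 kJ/min = -80.753 kW
Heat removed = 80.753 kW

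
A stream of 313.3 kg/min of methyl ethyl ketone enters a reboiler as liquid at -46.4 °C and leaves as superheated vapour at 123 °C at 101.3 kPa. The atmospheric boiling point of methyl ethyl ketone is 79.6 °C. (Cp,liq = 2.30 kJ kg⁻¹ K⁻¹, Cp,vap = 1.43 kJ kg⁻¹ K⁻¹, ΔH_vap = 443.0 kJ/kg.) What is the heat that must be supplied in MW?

liquid -46.4→79.6 °C: 289.8 kJ/kg
vaporisation at 79.6 °C: 443 kJ/kg
vapour 79.6→123 °C: 62.062 kJ/kg
Δh = 289.8 + 443 + 62.062 = 794.86 kJ/kg
Q = ṁ·Δh = 313.3 kg/min × 794.86 kJ/kg = 249030 kJ/min
|Q| = 4150.5 kW = 4.1505 MW

Q = 4.15 MW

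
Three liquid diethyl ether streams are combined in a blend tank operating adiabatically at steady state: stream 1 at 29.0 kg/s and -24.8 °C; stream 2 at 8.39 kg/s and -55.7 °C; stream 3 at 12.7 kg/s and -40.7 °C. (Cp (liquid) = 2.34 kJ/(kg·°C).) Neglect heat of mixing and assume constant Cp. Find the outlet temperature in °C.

T_out = -34.0 °C

Energy balance with Q = 0: Σ ṁᵢCp,ᵢ(T_out − Tᵢ) = 0
T_out = Σ ṁᵢCp,ᵢTᵢ / Σ ṁᵢCp,ᵢ
      = -3986 / 117.21 = -34.007 °C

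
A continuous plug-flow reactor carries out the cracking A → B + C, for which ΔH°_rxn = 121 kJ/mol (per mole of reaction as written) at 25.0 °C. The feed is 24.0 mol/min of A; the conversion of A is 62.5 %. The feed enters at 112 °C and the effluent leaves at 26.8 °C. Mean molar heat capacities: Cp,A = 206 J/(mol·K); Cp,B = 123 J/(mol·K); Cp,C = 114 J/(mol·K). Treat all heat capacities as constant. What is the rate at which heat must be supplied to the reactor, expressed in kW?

Extent of reaction ξ = 0.625 × 24.0 = 15 mol/min
Reaction term: ξ·ΔH°_rxn = 15 × 121 = 1815 kJ/min
Sensible, feed 112→25 °C: -430.13 kJ/min
Outlet flows (mol/min): A 9, B 15, C 15
Sensible, products 25→26.8 °C: 9.7362 kJ/min
Q = ΔH = 1394.6 kJ/min = 23.243 kW
Heat supplied = 23.243 kW

Q_in = 23.2 kW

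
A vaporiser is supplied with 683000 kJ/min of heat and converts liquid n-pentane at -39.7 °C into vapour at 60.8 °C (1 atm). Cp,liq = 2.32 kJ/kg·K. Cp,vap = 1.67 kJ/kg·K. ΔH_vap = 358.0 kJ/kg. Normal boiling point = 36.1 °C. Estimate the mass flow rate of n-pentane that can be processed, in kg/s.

Δh = 2.32×(36.1−-39.7) + 358.0 + 1.67×(60.8−36.1) = 575.11 kJ/kg
Q = 683000 kJ/min = 11383 kJ/s = 11383 kJ/s
ṁ = Q/Δh = 11383 / 575.11 = 19.793 kg/s

ṁ = 19.8 kg/s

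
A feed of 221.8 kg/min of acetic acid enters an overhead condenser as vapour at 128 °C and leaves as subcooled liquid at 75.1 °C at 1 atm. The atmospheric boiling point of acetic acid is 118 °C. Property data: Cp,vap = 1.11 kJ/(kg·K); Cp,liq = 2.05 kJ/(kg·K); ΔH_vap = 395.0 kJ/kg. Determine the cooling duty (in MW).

Q_c = 1.83 MW

vapour 128→118 °C: -11.1 kJ/kg
condensation at 118 °C: -395 kJ/kg
liquid 118→75.1 °C: -87.945 kJ/kg
Δh = -11.1 + -395 + -87.945 = -494.05 kJ/kg
Q = ṁ·Δh = 221.8 kg/min × -494.05 kJ/kg = -109580 kJ/min
|Q| = 1826.3 kW = 1.8263 MW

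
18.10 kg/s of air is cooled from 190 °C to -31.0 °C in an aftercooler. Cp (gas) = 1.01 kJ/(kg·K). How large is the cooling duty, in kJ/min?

Q = ṁ·Cp·ΔT = 18.10 × 1.01 × (-31.0 − 190) = -4040.1 kJ/s
Cooling duty = 242410 kJ/min

Q_c = 242000 kJ/min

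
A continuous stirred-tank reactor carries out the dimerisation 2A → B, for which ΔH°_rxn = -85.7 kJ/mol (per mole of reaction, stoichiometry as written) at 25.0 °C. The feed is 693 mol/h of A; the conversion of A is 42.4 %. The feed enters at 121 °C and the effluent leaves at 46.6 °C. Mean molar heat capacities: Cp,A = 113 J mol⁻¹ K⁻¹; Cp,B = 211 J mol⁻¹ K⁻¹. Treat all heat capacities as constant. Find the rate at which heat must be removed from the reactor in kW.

Extent of reaction ξ = 0.424 × 693 / 2 = 146.92 mol/h
Reaction term: ξ·ΔH°_rxn = 146.92 × -85.7 = -12591 kJ/h
Sensible, feed 121→25 °C: -7517.7 kJ/h
Outlet flows (mol/h): A 399.17, B 146.92
Sensible, products 25→46.6 °C: 1643.9 kJ/h
Q = ΔH = -18464 kJ/h = -5.129 kW
Heat removed = 5.129 kW

Q_out = 5.13 kW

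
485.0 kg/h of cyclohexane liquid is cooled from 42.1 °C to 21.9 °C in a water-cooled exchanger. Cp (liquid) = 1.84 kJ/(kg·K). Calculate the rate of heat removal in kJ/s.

Q = ṁ·Cp·ΔT = 485.0 × 1.84 × (21.9 − 42.1) = -18026 kJ/h
Converting: 18026 / 3600 s = 5.0074 kW

Q_c = 5.01 kJ/s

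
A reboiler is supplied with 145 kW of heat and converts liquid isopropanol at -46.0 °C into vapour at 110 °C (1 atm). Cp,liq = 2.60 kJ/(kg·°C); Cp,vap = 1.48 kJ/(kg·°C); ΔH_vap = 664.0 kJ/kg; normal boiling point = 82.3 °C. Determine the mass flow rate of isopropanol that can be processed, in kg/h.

ṁ = 503 kg/h

Δh = 2.60×(82.3−-46.0) + 664.0 + 1.48×(110−82.3) = 1038.6 kJ/kg
Q = 145 kW = 145 kJ/s = 522000 kJ/h
ṁ = Q/Δh = 522000 / 1038.6 = 502.61 kg/h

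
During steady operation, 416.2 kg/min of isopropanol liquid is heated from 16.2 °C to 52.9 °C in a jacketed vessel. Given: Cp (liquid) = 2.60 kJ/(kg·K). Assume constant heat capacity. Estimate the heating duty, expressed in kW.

Q = 662 kW

Q = ṁ·Cp·ΔT = 416.2 × 2.60 × (52.9 − 16.2) = 39714 kJ/min
Converting: 39714 / 60 s = 661.9 kW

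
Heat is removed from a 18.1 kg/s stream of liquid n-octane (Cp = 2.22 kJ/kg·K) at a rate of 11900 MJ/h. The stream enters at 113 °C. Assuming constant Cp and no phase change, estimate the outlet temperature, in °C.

Q = 11900 MJ/h = 3305.6 kJ/s
ΔT = Q/(ṁ·Cp) = 3305.6/(18.1×2.22) = 82.265 K
T_out = 113 − 82.265 = 30.735 °C

T_out = 30.7 °C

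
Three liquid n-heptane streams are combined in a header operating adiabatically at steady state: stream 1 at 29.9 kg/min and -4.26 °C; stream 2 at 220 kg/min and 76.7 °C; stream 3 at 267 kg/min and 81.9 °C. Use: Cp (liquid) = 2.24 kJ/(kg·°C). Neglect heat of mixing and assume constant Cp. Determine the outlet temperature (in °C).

Adiabatic, steady state ⇒ Σ ṁᵢCp,ᵢ(T_out − Tᵢ) = 0
Σ ṁᵢCp,ᵢTᵢ = 29.9×2.24×-4.26 + 220×2.24×76.7 + 267×2.24×81.9 = 86495
Σ ṁᵢCp,ᵢ = 29.9×2.24 + 220×2.24 + 267×2.24 = 1157.9
T_out = 86495 / 1157.9 = 74.703 °C

T_out = 74.7 °C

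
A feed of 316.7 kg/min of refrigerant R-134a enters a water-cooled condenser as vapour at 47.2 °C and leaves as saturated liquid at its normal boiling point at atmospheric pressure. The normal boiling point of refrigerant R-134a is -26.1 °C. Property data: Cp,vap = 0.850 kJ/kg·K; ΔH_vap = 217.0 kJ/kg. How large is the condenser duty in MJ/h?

Q_c = 5310 MJ/h

vapour 47.2→-26.1 °C: -62.305 kJ/kg
condensation at -26.1 °C: -217 kJ/kg
Δh = -62.305 + -217 = -279.31 kJ/kg
Q = ṁ·Δh = 316.7 kg/min × -279.31 kJ/kg = -88456 kJ/min
|Q| = 1474.3 kW = 5307.4 MJ/h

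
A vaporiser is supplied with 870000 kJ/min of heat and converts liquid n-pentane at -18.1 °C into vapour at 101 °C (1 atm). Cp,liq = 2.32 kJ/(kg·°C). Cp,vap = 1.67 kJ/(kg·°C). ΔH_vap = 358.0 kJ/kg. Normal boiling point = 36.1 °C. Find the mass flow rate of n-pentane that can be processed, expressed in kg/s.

Δh = 2.32×(36.1−-18.1) + 358.0 + 1.67×(101−36.1) = 592.13 kJ/kg
Q = 870000 kJ/min = 14500 kJ/s = 14500 kJ/s
ṁ = Q/Δh = 14500 / 592.13 = 24.488 kg/s

ṁ = 24.5 kg/s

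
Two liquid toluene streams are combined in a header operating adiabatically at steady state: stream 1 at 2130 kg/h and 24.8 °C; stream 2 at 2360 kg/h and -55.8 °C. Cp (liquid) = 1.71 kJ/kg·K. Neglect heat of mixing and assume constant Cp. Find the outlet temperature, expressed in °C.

Adiabatic, steady state ⇒ Σ ṁᵢCp,ᵢ(T_out − Tᵢ) = 0
T_out = Σ ṁᵢCp,ᵢTᵢ / Σ ṁᵢCp,ᵢ
      = -134860 / 7677.9 = -17.564 °C

T_out = -17.6 °C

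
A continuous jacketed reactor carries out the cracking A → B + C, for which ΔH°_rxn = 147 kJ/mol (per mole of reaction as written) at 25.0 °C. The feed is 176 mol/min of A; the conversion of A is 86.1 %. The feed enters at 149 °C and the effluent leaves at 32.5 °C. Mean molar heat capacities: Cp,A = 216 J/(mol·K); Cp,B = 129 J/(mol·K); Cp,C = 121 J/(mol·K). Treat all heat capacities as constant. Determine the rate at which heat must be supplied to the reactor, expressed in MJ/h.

Q_in = 1070 MJ/h

Extent of reaction ξ = 0.861 × 176 = 151.54 mol/min
Reaction term: ξ·ΔH°_rxn = 151.54 × 147 = 22276 kJ/min
Sensible, feed 149→25 °C: -4714 kJ/min
Outlet flows (mol/min): A 24.464, B 151.54, C 151.54
Sensible, products 25→32.5 °C: 323.76 kJ/min
Q = ΔH = 17886 kJ/min = 298.09 kW
Heat supplied = 1073.1 MJ/h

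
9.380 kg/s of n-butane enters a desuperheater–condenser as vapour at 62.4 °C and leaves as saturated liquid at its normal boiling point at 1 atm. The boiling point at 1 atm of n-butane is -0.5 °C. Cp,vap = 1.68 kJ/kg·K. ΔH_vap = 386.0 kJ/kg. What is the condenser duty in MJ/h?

vapour 62.4→-0.5 °C: -105.67 kJ/kg
condensation at -0.5 °C: -386 kJ/kg
Δh = -105.67 + -386 = -491.67 kJ/kg
Q = ṁ·Δh = 9.380 kg/s × -491.67 kJ/kg = -4611.9 kJ/s
|Q| = 4611.9 kW = 16603 MJ/h

Q_c = 16600 MJ/h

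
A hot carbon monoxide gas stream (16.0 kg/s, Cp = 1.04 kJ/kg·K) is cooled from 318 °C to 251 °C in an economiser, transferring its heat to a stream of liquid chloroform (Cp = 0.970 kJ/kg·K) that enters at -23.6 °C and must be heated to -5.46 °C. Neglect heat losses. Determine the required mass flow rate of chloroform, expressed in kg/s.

ṁ_c = 63.4 kg/s

Heat released by hot stream: Q = 16.0 × 1.04 × (318 − 251) = 1114.9 kJ/s
Energy balance on cold side (adiabatic exchanger): Q = ṁ_c·Cp_c·(T_c,out − T_c,in)
ṁ_c = 1114.9 / [0.970 × (-5.46 − -23.6)] = 63.361 kg/s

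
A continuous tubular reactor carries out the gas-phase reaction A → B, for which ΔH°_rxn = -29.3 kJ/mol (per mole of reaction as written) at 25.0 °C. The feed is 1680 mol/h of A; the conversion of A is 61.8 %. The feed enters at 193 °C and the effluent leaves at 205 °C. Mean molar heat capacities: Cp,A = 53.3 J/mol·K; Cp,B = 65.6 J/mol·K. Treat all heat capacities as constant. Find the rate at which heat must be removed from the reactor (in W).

Q_out = 7510 W

Extent of reaction ξ = 0.618 × 1680 = 1038.2 mol/h
Reaction term: ξ·ΔH°_rxn = 1038.2 × -29.3 = -30420 kJ/h
Sensible, feed 193→25 °C: -15043 kJ/h
Outlet flows (mol/h): A 641.76, B 1038.2
Sensible, products 25→205 °C: 18417 kJ/h
Q = ΔH = -27047 kJ/h = -7.5131 kW
Heat removed = 7513.1 W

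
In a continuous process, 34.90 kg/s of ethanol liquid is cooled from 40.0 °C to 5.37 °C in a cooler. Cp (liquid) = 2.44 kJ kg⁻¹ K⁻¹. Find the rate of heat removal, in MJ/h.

Q_c = 10600 MJ/h

Q = ṁ·Cp·ΔT = 34.90 × 2.44 × (5.37 − 40.0) = -2949 kJ/s
Cooling duty = 10616 MJ/h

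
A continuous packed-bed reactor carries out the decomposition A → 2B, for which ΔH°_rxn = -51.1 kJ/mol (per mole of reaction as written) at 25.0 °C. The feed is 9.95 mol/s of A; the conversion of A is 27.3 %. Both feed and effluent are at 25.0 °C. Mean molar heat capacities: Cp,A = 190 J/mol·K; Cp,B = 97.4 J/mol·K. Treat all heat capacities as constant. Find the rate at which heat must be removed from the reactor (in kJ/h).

Q_out = 500000 kJ/h

Extent of reaction ξ = 0.273 × 9.95 = 2.7163 mol/s
Reaction term: ξ·ΔH°_rxn = 2.7163 × -51.1 = -138.81 kJ/s
Q = ΔH = -138.81 kJ/s = -138.81 kW
Heat removed = 499700 kJ/h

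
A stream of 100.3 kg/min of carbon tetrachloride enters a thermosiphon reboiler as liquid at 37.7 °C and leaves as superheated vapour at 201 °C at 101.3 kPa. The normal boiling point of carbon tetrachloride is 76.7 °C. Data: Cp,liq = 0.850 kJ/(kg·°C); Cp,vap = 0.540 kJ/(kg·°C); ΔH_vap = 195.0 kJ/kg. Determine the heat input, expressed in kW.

Q = 494 kW

liquid 37.7→76.7 °C: 33.15 kJ/kg
vaporisation at 76.7 °C: 195 kJ/kg
vapour 76.7→201 °C: 67.122 kJ/kg
Δh = 33.15 + 195 + 67.122 = 295.27 kJ/kg
Q = ṁ·Δh = 100.3 kg/min × 295.27 kJ/kg = 29616 kJ/min
|Q| = 493.6 kW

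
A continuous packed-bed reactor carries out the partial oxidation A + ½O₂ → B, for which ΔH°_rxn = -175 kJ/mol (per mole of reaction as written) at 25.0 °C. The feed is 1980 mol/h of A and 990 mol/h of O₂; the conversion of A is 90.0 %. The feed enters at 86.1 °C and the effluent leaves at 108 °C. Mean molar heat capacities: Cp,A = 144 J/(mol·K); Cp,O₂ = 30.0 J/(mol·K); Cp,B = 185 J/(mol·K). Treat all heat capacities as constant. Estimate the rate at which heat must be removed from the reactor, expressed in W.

Q_out = 83600 W

Extent of reaction ξ = 0.900 × 1980 = 1782 mol/h
Reaction term: ξ·ΔH°_rxn = 1782 × -175 = -311850 kJ/h
Sensible, feed 86.1→25 °C: -19236 kJ/h
Outlet flows (mol/h): A 198, O₂ 99, B 1782
Sensible, products 25→108 °C: 29976 kJ/h
Q = ΔH = -301110 kJ/h = -83.642 kW
Heat removed = 83642 W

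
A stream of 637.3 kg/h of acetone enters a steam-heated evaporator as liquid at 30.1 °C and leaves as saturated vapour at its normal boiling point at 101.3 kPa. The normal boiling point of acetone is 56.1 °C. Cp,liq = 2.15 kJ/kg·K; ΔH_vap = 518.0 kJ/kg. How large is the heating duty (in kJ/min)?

liquid 30.1→56.1 °C: 55.9 kJ/kg
vaporisation at 56.1 °C: 518 kJ/kg
Δh = 55.9 + 518 = 573.9 kJ/kg
Q = ṁ·Δh = 637.3 kg/h × 573.9 kJ/kg = 365750 kJ/h
|Q| = 101.6 kW = 6095.8 kJ/min

Q = 6100 kJ/min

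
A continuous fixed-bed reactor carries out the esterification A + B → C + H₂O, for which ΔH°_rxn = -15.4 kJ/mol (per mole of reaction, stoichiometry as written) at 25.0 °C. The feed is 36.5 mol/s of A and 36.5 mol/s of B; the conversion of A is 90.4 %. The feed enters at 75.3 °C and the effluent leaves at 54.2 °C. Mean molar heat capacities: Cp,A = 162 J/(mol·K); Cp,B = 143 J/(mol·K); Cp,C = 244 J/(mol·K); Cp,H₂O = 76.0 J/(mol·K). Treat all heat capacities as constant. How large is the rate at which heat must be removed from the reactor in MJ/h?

Q_out = 2620 MJ/h

Extent of reaction ξ = 0.904 × 36.5 = 32.996 mol/s
Reaction term: ξ·ΔH°_rxn = 32.996 × -15.4 = -508.14 kJ/s
Sensible, feed 75.3→25 °C: -559.96 kJ/s
Outlet flows (mol/s): A 3.504, B 3.504, C 32.996, H₂O 32.996
Sensible, products 25→54.2 °C: 339.52 kJ/s
Q = ΔH = -728.58 kJ/s = -728.58 kW
Heat removed = 2622.9 MJ/h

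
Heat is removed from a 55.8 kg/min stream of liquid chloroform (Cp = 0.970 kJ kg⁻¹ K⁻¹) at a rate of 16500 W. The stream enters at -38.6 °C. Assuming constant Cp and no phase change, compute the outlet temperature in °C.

T_out = -56.9 °C

Q = 16500 W = 990 kJ/min
ΔT = Q/(ṁ·Cp) = 990/(55.8×0.970) = 18.291 K
T_out = -38.6 − 18.291 = -56.891 °C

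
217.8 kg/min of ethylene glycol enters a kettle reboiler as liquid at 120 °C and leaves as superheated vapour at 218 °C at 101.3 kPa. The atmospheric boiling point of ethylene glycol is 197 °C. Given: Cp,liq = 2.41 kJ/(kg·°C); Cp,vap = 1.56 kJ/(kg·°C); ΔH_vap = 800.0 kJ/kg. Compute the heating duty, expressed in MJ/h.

Q = 13300 MJ/h

liquid 120→197 °C: 185.57 kJ/kg
vaporisation at 197 °C: 800 kJ/kg
vapour 197→218 °C: 32.76 kJ/kg
Δh = 185.57 + 800 + 32.76 = 1018.3 kJ/kg
Q = ṁ·Δh = 217.8 kg/min × 1018.3 kJ/kg = 221790 kJ/min
|Q| = 3696.5 kW = 13308 MJ/h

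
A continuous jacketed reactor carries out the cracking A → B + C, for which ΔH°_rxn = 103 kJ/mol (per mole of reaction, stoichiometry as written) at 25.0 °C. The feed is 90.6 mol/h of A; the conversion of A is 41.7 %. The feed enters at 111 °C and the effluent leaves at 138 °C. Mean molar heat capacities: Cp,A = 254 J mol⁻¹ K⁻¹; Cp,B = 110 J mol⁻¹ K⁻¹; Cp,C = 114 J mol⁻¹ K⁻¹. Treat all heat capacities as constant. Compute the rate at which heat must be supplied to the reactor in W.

Extent of reaction ξ = 0.417 × 90.6 = 37.78 mol/h
Reaction term: ξ·ΔH°_rxn = 37.78 × 103 = 3891.4 kJ/h
Sensible, feed 111→25 °C: -1979.1 kJ/h
Outlet flows (mol/h): A 52.82, B 37.78, C 37.78
Sensible, products 25→138 °C: 2472.3 kJ/h
Q = ΔH = 4384.6 kJ/h = 1.218 kW
Heat supplied = 1218 W

Q_in = 1220 W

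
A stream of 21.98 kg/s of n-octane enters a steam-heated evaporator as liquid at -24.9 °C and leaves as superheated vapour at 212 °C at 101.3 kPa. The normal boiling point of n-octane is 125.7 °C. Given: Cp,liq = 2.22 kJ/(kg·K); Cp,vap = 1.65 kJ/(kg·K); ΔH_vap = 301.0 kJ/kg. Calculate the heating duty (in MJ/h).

Q = 61500 MJ/h

liquid -24.9→125.7 °C: 334.33 kJ/kg
vaporisation at 125.7 °C: 301 kJ/kg
vapour 125.7→212 °C: 142.39 kJ/kg
Δh = 334.33 + 301 + 142.39 = 777.73 kJ/kg
Q = ṁ·Δh = 21.98 kg/s × 777.73 kJ/kg = 17094 kJ/s
|Q| = 17094 kW = 61540 MJ/h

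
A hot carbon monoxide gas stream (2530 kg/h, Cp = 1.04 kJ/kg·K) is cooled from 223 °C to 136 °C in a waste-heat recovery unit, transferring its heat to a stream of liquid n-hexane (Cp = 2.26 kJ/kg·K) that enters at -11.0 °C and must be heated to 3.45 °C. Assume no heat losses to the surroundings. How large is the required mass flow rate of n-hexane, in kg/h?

ṁ_c = 7010 kg/h

Heat released by hot stream: Q = 2530 × 1.04 × (223 − 136) = 228910 kJ/h
Energy balance on cold side (adiabatic exchanger): Q = ṁ_c·Cp_c·(T_c,out − T_c,in)
ṁ_c = 228910 / [2.26 × (3.45 − -11.0)] = 7009.7 kg/h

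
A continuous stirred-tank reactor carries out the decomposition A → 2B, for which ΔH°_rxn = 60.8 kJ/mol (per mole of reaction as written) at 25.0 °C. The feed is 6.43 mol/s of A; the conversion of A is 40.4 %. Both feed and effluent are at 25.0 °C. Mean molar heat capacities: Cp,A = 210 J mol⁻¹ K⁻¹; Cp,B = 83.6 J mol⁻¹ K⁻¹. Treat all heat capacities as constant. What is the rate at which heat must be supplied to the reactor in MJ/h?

Extent of reaction ξ = 0.404 × 6.43 = 2.5977 mol/s
Reaction term: ξ·ΔH°_rxn = 2.5977 × 60.8 = 157.94 kJ/s
Q = ΔH = 157.94 kJ/s = 157.94 kW
Heat supplied = 568.59 MJ/h

Q_in = 569 MJ/h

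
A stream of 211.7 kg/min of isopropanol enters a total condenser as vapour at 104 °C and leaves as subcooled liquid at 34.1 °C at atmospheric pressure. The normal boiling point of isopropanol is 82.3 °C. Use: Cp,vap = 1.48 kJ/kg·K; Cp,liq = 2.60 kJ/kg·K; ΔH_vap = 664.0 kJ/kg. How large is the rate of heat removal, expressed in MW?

vapour 104→82.3 °C: -32.116 kJ/kg
condensation at 82.3 °C: -664 kJ/kg
liquid 82.3→34.1 °C: -125.32 kJ/kg
Δh = -32.116 + -664 + -125.32 = -821.44 kJ/kg
Q = ṁ·Δh = 211.7 kg/min × -821.44 kJ/kg = -173900 kJ/min
|Q| = 2898.3 kW = 2.8983 MW

Q_c = 2.90 MW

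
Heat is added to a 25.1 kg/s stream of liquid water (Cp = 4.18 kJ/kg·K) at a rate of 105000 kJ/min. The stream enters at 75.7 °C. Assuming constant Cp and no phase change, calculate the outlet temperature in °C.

Q = 105000 kJ/min = 1750 kJ/s
ΔT = Q/(ṁ·Cp) = 1750/(25.1×4.18) = 16.68 K
T_out = 75.7 + 16.68 = 92.38 °C

T_out = 92.4 °C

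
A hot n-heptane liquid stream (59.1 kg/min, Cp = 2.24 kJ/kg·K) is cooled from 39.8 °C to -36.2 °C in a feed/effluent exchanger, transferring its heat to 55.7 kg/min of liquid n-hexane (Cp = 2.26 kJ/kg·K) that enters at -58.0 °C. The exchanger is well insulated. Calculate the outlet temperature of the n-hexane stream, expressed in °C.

Heat released by hot stream: Q = 59.1 × 2.24 × (39.8 − -36.2) = 10061 kJ/min
Energy balance on cold side (adiabatic exchanger): Q = ṁ_c·Cp_c·(T_c,out − T_c,in)
T_c,out = -58.0 + 10061/(55.7 × 2.26) = 21.926 °C

T_c,out = 21.9 °C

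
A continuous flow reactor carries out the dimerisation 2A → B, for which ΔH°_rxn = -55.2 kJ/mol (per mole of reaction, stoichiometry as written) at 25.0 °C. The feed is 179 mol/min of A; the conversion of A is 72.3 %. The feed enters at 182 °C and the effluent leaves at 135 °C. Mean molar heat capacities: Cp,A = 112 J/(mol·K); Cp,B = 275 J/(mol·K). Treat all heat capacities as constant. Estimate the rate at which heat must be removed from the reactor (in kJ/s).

Q_out = 69.2 kJ/s

Extent of reaction ξ = 0.723 × 179 / 2 = 64.709 mol/min
Reaction term: ξ·ΔH°_rxn = 64.709 × -55.2 = -3571.9 kJ/min
Sensible, feed 182→25 °C: -3147.5 kJ/min
Outlet flows (mol/min): A 49.583, B 64.709
Sensible, products 25→135 °C: 2568.3 kJ/min
Q = ΔH = -4151.2 kJ/min = -69.186 kW
Heat removed = 69.186 kJ/s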